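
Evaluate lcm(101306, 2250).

113969250

gcd first: 101306 = 45·2250 + 56; 2250 = 40·56 + 10; 56 = 5·10 + 6; 10 = 1·6 + 4; 6 = 1·4 + 2; 4 = 2·2 + 0 → gcd = 2
lcm = 101306·2250/gcd = 227938500/2 = 113969250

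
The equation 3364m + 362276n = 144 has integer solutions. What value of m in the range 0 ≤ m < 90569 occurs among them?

Reduce mod 362276: 3364m ≡ 144 (mod 362276). With g = gcd(3364, 362276) = 4 dividing 144, divide through: 841m ≡ 36 (mod 90569).
Since gcd(841, 90569) = 1, m ≡ 36·(841)⁻¹ ≡ 16800 (mod 90569). Smallest non-negative: 16800.

16800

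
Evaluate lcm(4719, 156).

18876

gcd first: 4719 = 30·156 + 39; 156 = 4·39 + 0 → gcd = 39
lcm = 4719·156/gcd = 736164/39 = 18876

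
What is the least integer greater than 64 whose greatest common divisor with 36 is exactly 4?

gcd(k, 36) = 4 forces 4 | k; write k = 4s. Then gcd(4s, 4·9) = 4·gcd(s, 9), so need gcd(s, 9) = 1.
4s > 64 gives s ≥ 17. The least s ≥ 17 coprime to 9 is 17, so k = 4·17 = 68.

68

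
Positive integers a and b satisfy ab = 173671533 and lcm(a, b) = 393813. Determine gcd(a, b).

gcd·lcm = product, so gcd = 173671533/393813 = 441.

441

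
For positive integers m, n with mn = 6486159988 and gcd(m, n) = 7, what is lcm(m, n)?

gcd·lcm = product, so lcm = 6486159988/7 = 926594284.

926594284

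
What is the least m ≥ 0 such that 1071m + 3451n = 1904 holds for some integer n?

5

Reduce mod 3451: 1071m ≡ 1904 (mod 3451). With g = gcd(1071, 3451) = 119 dividing 1904, divide through: 9m ≡ 16 (mod 29).
Since gcd(9, 29) = 1, m ≡ 16·(9)⁻¹ ≡ 5 (mod 29). Smallest non-negative: 5.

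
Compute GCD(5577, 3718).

1859

5577 = 3 · 11 · 13²
3718 = 2 · 11 · 13²
Common: 11 · 13² = 1859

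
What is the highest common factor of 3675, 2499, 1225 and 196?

49

3675 = 3 · 5² · 7²; 2499 = 3 · 7² · 17; 1225 = 5² · 7²; 196 = 2² · 7²
gcd takes min exponent of each prime: 7² = 49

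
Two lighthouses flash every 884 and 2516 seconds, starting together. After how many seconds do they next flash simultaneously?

884 = 2² · 13 · 17; 2516 = 2² · 17 · 37
max exponents: 2² · 13 · 17 · 37 = 32708

32708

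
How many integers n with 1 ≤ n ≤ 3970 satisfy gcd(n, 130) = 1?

1466

130 = 2·5·13. Inclusion–exclusion on these primes:
3970 − ⌊3970/2⌋ − ⌊3970/5⌋ − ⌊3970/13⌋ + ⌊3970/10⌋ + ⌊3970/26⌋ + ⌊3970/65⌋ − ⌊3970/130⌋ = 1466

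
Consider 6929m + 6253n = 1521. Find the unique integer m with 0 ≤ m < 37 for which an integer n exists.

gcd(6929, 6253) = 169 (Euclid: 6929 = 1·6253 + 676; 6253 = 9·676 + 169; 676 = 4·169 + 0), and 169 | 1521.
Extended Euclid: 6929·(-9) + 6253·(10) = 169. Scale by 9: m₀ = -81.
General solution m = m₀ + 37t; reducing mod 37 gives m = 30 (and n = -33).

30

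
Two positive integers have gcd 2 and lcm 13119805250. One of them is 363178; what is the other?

72250

p·q = gcd·lcm = 2·13119805250 = 26239610500, so q = 26239610500/363178 = 72250.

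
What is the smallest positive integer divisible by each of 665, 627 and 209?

21945

lcm(665, 627) = 665·627/gcd = 416955/19 = 21945
lcm(21945, 209) = 21945·209/gcd = 4586505/209 = 21945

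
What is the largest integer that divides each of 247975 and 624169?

247975 = 5² · 7 · 13 · 109
624169 = 7 · 13 · 19³
Common: 7 · 13 = 91

91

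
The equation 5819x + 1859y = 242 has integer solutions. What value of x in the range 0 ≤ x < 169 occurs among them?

1

gcd(5819, 1859) = 11 (Euclid: 5819 = 3·1859 + 242; 1859 = 7·242 + 165; 242 = 1·165 + 77; 165 = 2·77 + 11; 77 = 7·11 + 0), and 11 | 242.
Extended Euclid: 5819·(-23) + 1859·(72) = 11. Scale by 22: x₀ = -506.
General solution x = x₀ + 169t; reducing mod 169 gives x = 1 (and y = -3).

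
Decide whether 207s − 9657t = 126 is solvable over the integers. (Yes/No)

Yes

gcd(207, 9657): 9657 = 46·207 + 135; 207 = 1·135 + 72; 135 = 1·72 + 63; 72 = 1·63 + 9; 63 = 7·9 + 0 → 9
9 divides 126, so a solution exists.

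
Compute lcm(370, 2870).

106190

370 = 2 · 5 · 37; 2870 = 2 · 5 · 7 · 41
max exponents: 2 · 5 · 7 · 37 · 41 = 106190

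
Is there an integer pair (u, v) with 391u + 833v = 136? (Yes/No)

Yes

gcd(391, 833): 833 = 2·391 + 51; 391 = 7·51 + 34; 51 = 1·34 + 17; 34 = 2·17 + 0 → 17
17 divides 136, so a solution exists.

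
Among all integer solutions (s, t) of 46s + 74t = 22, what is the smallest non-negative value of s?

23

gcd(46, 74) = 2 (Euclid: 74 = 1·46 + 28; 46 = 1·28 + 18; 28 = 1·18 + 10; 18 = 1·10 + 8; 10 = 1·8 + 2; 8 = 4·2 + 0), and 2 | 22.
Extended Euclid: 46·(-8) + 74·(5) = 2. Scale by 11: s₀ = -88.
General solution s = s₀ + 37k; reducing mod 37 gives s = 23 (and t = -14).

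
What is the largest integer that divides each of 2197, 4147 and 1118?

2197 = 13³; 4147 = 11 · 13 · 29; 1118 = 2 · 13 · 43
gcd takes min exponent of each prime: 13 = 13

13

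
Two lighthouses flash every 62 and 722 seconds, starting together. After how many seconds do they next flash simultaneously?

22382

62 = 2 · 31; 722 = 2 · 19²
max exponents: 2 · 19² · 31 = 22382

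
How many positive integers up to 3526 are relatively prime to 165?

1710

Prime factors of 165: 3, 5, 11. Count integers ≤ 3526 divisible by none of them.
By inclusion–exclusion: 3526 − ⌊3526/3⌋ − ⌊3526/5⌋ − ⌊3526/11⌋ + ⌊3526/15⌋ + ⌊3526/33⌋ + ⌊3526/55⌋ − ⌊3526/165⌋ = 1710.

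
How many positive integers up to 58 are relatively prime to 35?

Prime factors of 35: 5, 7. Count integers ≤ 58 divisible by none of them.
By inclusion–exclusion: 58 − ⌊58/5⌋ − ⌊58/7⌋ + ⌊58/35⌋ = 40.

40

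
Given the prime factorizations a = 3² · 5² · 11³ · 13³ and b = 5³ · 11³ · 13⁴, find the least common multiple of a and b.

42766527375

max exponent per prime: 3² · 5³ · 11³ · 13⁴ = 42766527375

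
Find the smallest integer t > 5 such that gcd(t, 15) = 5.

10

gcd(t, 15) = 5 forces 5 | t; write t = 5s. Then gcd(5s, 5·3) = 5·gcd(s, 3), so need gcd(s, 3) = 1.
5s > 5 gives s ≥ 2. The least s ≥ 2 coprime to 3 is 2, so t = 5·2 = 10.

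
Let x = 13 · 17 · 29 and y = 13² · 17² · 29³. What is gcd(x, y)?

min exponent per shared prime: 13 · 17 · 29 = 6409

6409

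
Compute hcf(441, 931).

Euclid: 931 = 2·441 + 49; 441 = 9·49 + 0. Last nonzero remainder: 49.

49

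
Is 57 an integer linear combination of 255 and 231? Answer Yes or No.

Yes

By Bézout, 255s + 231t = 57 has integer solutions iff gcd(255, 231) | 57.
Euclid: 255 = 1·231 + 24; 231 = 9·24 + 15; 24 = 1·15 + 9; 15 = 1·9 + 6; 9 = 1·6 + 3; 6 = 2·3 + 0. gcd = 3; 57 mod 3 = 0. Yes.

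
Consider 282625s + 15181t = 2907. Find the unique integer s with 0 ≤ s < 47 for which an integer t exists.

gcd(282625, 15181) = 323 (Euclid: 282625 = 18·15181 + 9367; 15181 = 1·9367 + 5814; 9367 = 1·5814 + 3553; 5814 = 1·3553 + 2261; 3553 = 1·2261 + 1292; 2261 = 1·1292 + 969; 1292 = 1·969 + 323; 969 = 3·323 + 0), and 323 | 2907.
Extended Euclid: 282625·(13) + 15181·(-242) = 323. Scale by 9: s₀ = 117.
General solution s = s₀ + 47k; reducing mod 47 gives s = 23 (and t = -428).

23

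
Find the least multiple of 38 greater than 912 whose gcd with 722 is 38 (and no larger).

950

722 = 38·19. Any k with gcd(k, 722) = 38 is a multiple of 38, say 38s, with s coprime to 19.
Need s > 912/38, so s ≥ 25. First s ≥ 25 with gcd(s, 19) = 1 is s = 25. Thus k = 38·25 = 950.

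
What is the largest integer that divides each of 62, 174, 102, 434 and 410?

2

62 = 2 · 31; 174 = 2 · 3 · 29; 102 = 2 · 3 · 17; 434 = 2 · 7 · 31; 410 = 2 · 5 · 41
gcd takes min exponent of each prime: 2 = 2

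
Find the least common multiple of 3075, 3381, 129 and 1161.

3075 = 3 · 5² · 41; 3381 = 3 · 7² · 23; 129 = 3 · 43; 1161 = 3³ · 43
lcm takes max exponent of each prime: 3³ · 5² · 7² · 23 · 41 · 43 = 1341158175

1341158175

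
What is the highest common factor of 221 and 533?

13

Euclid: 533 = 2·221 + 91; 221 = 2·91 + 39; 91 = 2·39 + 13; 39 = 3·13 + 0. Last nonzero remainder: 13.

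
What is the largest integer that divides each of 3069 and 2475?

Euclid: 3069 = 1·2475 + 594; 2475 = 4·594 + 99; 594 = 6·99 + 0. Last nonzero remainder: 99.

99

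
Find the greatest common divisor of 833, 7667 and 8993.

17

gcd(833, 7667): 7667 = 9·833 + 170; 833 = 4·170 + 153; 170 = 1·153 + 17; 153 = 9·17 + 0 → 17
gcd(17, 8993): 8993 = 529·17 + 0 → 17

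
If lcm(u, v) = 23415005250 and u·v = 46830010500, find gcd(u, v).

2

From gcd × lcm = uv: gcd = 46830010500 / 23415005250 = 2.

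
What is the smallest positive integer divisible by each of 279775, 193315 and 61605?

133275527904825

279775 = 5² · 19² · 31; 193315 = 5 · 23 · 41²; 61605 = 3² · 5 · 37²
lcm takes max exponent of each prime: 3² · 5² · 19² · 23 · 31 · 37² · 41² = 133275527904825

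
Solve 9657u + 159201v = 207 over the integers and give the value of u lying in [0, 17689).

5160

gcd(9657, 159201) = 9 (Euclid: 159201 = 16·9657 + 4689; 9657 = 2·4689 + 279; 4689 = 16·279 + 225; 279 = 1·225 + 54; 225 = 4·54 + 9; 54 = 6·9 + 0), and 9 | 207.
Extended Euclid: 9657·(-2852) + 159201·(173) = 9. Scale by 23: u₀ = -65596.
General solution u = u₀ + 17689t; reducing mod 17689 gives u = 5160 (and v = -313).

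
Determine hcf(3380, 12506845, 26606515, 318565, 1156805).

gcd(3380, 12506845): 12506845 = 3700·3380 + 845; 3380 = 4·845 + 0 → 845
gcd(845, 26606515): 26606515 = 31487·845 + 0 → 845
gcd(845, 318565): 318565 = 377·845 + 0 → 845
gcd(845, 1156805): 1156805 = 1369·845 + 0 → 845

845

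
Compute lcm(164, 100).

4100

gcd first: 164 = 1·100 + 64; 100 = 1·64 + 36; 64 = 1·36 + 28; 36 = 1·28 + 8; 28 = 3·8 + 4; 8 = 2·4 + 0 → gcd = 4
lcm = 164·100/gcd = 16400/4 = 4100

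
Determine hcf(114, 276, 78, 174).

6

gcd(114, 276): 276 = 2·114 + 48; 114 = 2·48 + 18; 48 = 2·18 + 12; 18 = 1·12 + 6; 12 = 2·6 + 0 → 6
gcd(6, 78): 78 = 13·6 + 0 → 6
gcd(6, 174): 174 = 29·6 + 0 → 6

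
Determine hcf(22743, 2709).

63

Euclid: 22743 = 8·2709 + 1071; 2709 = 2·1071 + 567; 1071 = 1·567 + 504; 567 = 1·504 + 63; 504 = 8·63 + 0. Last nonzero remainder: 63.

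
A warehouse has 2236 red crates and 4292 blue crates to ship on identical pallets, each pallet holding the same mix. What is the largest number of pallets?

4

Euclid: 4292 = 1·2236 + 2056; 2236 = 1·2056 + 180; 2056 = 11·180 + 76; 180 = 2·76 + 28; 76 = 2·28 + 20; 28 = 1·20 + 8; 20 = 2·8 + 4; 8 = 2·4 + 0. Last nonzero remainder: 4.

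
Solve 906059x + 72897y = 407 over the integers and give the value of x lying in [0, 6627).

1372

Reduce mod 72897: 906059x ≡ 407 (mod 72897). With g = gcd(906059, 72897) = 11 dividing 407, divide through: 82369x ≡ 37 (mod 6627).
Since gcd(82369, 6627) = 1, x ≡ 37·(82369)⁻¹ ≡ 1372 (mod 6627). Smallest non-negative: 1372.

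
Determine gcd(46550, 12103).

Euclid: 46550 = 3·12103 + 10241; 12103 = 1·10241 + 1862; 10241 = 5·1862 + 931; 1862 = 2·931 + 0. Last nonzero remainder: 931.

931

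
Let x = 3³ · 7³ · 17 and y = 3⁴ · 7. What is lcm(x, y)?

max exponent per prime: 3⁴ · 7³ · 17 = 472311

472311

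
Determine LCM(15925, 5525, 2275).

15925 = 5² · 7² · 13; 5525 = 5² · 13 · 17; 2275 = 5² · 7 · 13
lcm takes max exponent of each prime: 5² · 7² · 13 · 17 = 270725

270725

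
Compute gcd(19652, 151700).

19652 = 2² · 17³
151700 = 2² · 5² · 37 · 41
Common: 2² = 4

4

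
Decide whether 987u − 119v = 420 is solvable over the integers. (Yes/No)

Yes

gcd(987, 119): 987 = 8·119 + 35; 119 = 3·35 + 14; 35 = 2·14 + 7; 14 = 2·7 + 0 → 7
7 divides 420, so a solution exists.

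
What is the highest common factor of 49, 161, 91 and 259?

7

gcd(49, 161): 161 = 3·49 + 14; 49 = 3·14 + 7; 14 = 2·7 + 0 → 7
gcd(7, 91): 91 = 13·7 + 0 → 7
gcd(7, 259): 259 = 37·7 + 0 → 7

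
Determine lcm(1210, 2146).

1210 = 2 · 5 · 11²; 2146 = 2 · 29 · 37
max exponents: 2 · 5 · 11² · 29 · 37 = 1298330

1298330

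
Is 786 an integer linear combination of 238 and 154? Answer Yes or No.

No

By Bézout, 238s − 154t = 786 has integer solutions iff gcd(238, 154) | 786.
Euclid: 238 = 1·154 + 84; 154 = 1·84 + 70; 84 = 1·70 + 14; 70 = 5·14 + 0. gcd = 14; 786 mod 14 = 2. No.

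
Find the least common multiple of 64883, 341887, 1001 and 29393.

lcm(64883, 341887) = 64883·341887/gcd = 22182654221/91 = 243765431
lcm(243765431, 1001) = 243765431·1001/gcd = 244009196431/91 = 2681419741
lcm(2681419741, 29393) = 2681419741·29393/gcd = 78814970447213/1547 = 50946975079

50946975079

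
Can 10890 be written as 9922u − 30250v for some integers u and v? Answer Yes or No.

By Bézout, 9922u − 30250v = 10890 has integer solutions iff gcd(9922, 30250) | 10890.
Euclid: 30250 = 3·9922 + 484; 9922 = 20·484 + 242; 484 = 2·242 + 0. gcd = 242; 10890 mod 242 = 0. Yes.

Yes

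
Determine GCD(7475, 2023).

1

Euclid: 7475 = 3·2023 + 1406; 2023 = 1·1406 + 617; 1406 = 2·617 + 172; 617 = 3·172 + 101; 172 = 1·101 + 71; 101 = 1·71 + 30; 71 = 2·30 + 11; 30 = 2·11 + 8; 11 = 1·8 + 3; 8 = 2·3 + 2; 3 = 1·2 + 1; 2 = 2·1 + 0. Last nonzero remainder: 1.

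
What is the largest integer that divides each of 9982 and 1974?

9982 = 2 · 7 · 23 · 31
1974 = 2 · 3 · 7 · 47
Common: 2 · 7 = 14

14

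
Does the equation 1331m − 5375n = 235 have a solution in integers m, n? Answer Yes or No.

Yes

By Bézout, 1331m − 5375n = 235 has integer solutions iff gcd(1331, 5375) | 235.
Euclid: 5375 = 4·1331 + 51; 1331 = 26·51 + 5; 51 = 10·5 + 1; 5 = 5·1 + 0. gcd = 1; 235 mod 1 = 0. Yes.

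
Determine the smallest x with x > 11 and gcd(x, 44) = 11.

33

gcd(x, 44) = 11 forces 11 | x; write x = 11s. Then gcd(11s, 11·4) = 11·gcd(s, 4), so need gcd(s, 4) = 1.
11s > 11 gives s ≥ 2. The least s ≥ 2 coprime to 4 is 3, so x = 11·3 = 33.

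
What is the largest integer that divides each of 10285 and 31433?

17

Euclid: 31433 = 3·10285 + 578; 10285 = 17·578 + 459; 578 = 1·459 + 119; 459 = 3·119 + 102; 119 = 1·102 + 17; 102 = 6·17 + 0. Last nonzero remainder: 17.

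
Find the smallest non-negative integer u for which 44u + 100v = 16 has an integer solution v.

Euclid: 100 = 2·44 + 12; 44 = 3·12 + 8; 12 = 1·8 + 4; 8 = 2·4 + 0 → gcd = 4; 16 = 4·4.
Back-substitution yields 44·(-9) + 100·(4) = 4, so one solution is u = -9·4 = -36, v = 4·4 = 16.
Solutions in u differ by 100/4 = 25; the one in [0, 25) is -36 mod 25 = 14.

14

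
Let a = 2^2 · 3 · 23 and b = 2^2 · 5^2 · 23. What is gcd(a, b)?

min exponent per shared prime: 2^2 · 23 = 92

92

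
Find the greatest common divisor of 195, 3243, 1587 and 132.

3

195 = 3 · 5 · 13; 3243 = 3 · 23 · 47; 1587 = 3 · 23²; 132 = 2² · 3 · 11
gcd takes min exponent of each prime: 3 = 3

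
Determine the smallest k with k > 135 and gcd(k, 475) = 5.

140

gcd(k, 475) = 5 forces 5 | k; write k = 5s. Then gcd(5s, 5·95) = 5·gcd(s, 95), so need gcd(s, 95) = 1.
5s > 135 gives s ≥ 28. The least s ≥ 28 coprime to 95 is 28, so k = 5·28 = 140.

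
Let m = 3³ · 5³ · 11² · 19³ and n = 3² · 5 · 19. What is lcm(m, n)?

2801044125

max exponent per prime: 3³ · 5³ · 11² · 19³ = 2801044125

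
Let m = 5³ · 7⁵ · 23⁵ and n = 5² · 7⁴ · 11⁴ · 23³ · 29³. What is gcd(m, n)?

730324175

min exponent per shared prime: 5² · 7⁴ · 23³ = 730324175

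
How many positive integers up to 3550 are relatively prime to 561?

Prime factors of 561: 3, 11, 17. Count integers ≤ 3550 divisible by none of them.
By inclusion–exclusion: 3550 − ⌊3550/3⌋ − ⌊3550/11⌋ − ⌊3550/17⌋ + ⌊3550/33⌋ + ⌊3550/51⌋ + ⌊3550/187⌋ − ⌊3550/561⌋ = 2025.

2025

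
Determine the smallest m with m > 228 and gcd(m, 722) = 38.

Multiples of 38 above 228: 38·7, 38·8, … . Need the cofactor coprime to 722/38 = 19.
Checking s = 7, 8, … the first with gcd(s, 19) = 1 is s = 7, giving 266.

266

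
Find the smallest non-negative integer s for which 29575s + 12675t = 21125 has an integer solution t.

gcd(29575, 12675) = 4225 (Euclid: 29575 = 2·12675 + 4225; 12675 = 3·4225 + 0), and 4225 | 21125.
Extended Euclid: 29575·(1) + 12675·(-2) = 4225. Scale by 5: s₀ = 5.
General solution s = s₀ + 3k; reducing mod 3 gives s = 2 (and t = -3).

2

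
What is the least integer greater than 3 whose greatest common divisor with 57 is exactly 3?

6

gcd(k, 57) = 3 forces 3 | k; write k = 3s. Then gcd(3s, 3·19) = 3·gcd(s, 19), so need gcd(s, 19) = 1.
3s > 3 gives s ≥ 2. The least s ≥ 2 coprime to 19 is 2, so k = 3·2 = 6.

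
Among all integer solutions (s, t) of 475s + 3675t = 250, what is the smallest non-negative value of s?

16

gcd(475, 3675) = 25 (Euclid: 3675 = 7·475 + 350; 475 = 1·350 + 125; 350 = 2·125 + 100; 125 = 1·100 + 25; 100 = 4·25 + 0), and 25 | 250.
Extended Euclid: 475·(31) + 3675·(-4) = 25. Scale by 10: s₀ = 310.
General solution s = s₀ + 147k; reducing mod 147 gives s = 16 (and t = -2).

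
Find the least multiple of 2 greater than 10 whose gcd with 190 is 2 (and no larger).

12

Multiples of 2 above 10: 2·6, 2·7, … . Need the cofactor coprime to 190/2 = 95.
Checking s = 6, 7, … the first with gcd(s, 95) = 1 is s = 6, giving 12.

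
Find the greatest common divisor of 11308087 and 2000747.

Euclid: 11308087 = 5·2000747 + 1304352; 2000747 = 1·1304352 + 696395; 1304352 = 1·696395 + 607957; 696395 = 1·607957 + 88438; 607957 = 6·88438 + 77329; 88438 = 1·77329 + 11109; 77329 = 6·11109 + 10675; 11109 = 1·10675 + 434; 10675 = 24·434 + 259; 434 = 1·259 + 175; 259 = 1·175 + 84; 175 = 2·84 + 7; 84 = 12·7 + 0. Last nonzero remainder: 7.

7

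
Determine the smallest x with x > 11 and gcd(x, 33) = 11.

Multiples of 11 above 11: 11·2, 11·3, … . Need the cofactor coprime to 33/11 = 3.
Checking s = 2, 3, … the first with gcd(s, 3) = 1 is s = 2, giving 22.

22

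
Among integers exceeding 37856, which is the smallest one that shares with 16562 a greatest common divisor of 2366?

16562 = 2366·7. Any k with gcd(k, 16562) = 2366 is a multiple of 2366, say 2366s, with s coprime to 7.
Need s > 37856/2366, so s ≥ 17. First s ≥ 17 with gcd(s, 7) = 1 is s = 17. Thus k = 2366·17 = 40222.

40222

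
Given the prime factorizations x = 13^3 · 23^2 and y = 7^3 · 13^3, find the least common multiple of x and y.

max exponent per prime: 7^3 · 13^3 · 23^2 = 398639059

398639059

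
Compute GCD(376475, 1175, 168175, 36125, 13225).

25

376475 = 5² · 11 · 37²; 1175 = 5² · 47; 168175 = 5² · 7 · 31²; 36125 = 5³ · 17²; 13225 = 5² · 23²
gcd takes min exponent of each prime: 5² = 25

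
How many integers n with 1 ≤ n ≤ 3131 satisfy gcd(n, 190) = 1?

Prime factors of 190: 2, 5, 19. Count integers ≤ 3131 divisible by none of them.
By inclusion–exclusion: 3131 − ⌊3131/2⌋ − ⌊3131/5⌋ − ⌊3131/19⌋ + ⌊3131/10⌋ + ⌊3131/38⌋ + ⌊3131/95⌋ − ⌊3131/190⌋ = 1187.

1187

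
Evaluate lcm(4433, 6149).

190619

4433 = 11 · 13 · 31; 6149 = 11 · 13 · 43
max exponents: 11 · 13 · 31 · 43 = 190619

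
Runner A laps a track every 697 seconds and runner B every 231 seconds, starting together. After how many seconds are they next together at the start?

gcd first: 697 = 3·231 + 4; 231 = 57·4 + 3; 4 = 1·3 + 1; 3 = 3·1 + 0 → gcd = 1
lcm = 697·231/gcd = 161007/1 = 161007

161007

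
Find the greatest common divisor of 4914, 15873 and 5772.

gcd(4914, 15873): 15873 = 3·4914 + 1131; 4914 = 4·1131 + 390; 1131 = 2·390 + 351; 390 = 1·351 + 39; 351 = 9·39 + 0 → 39
gcd(39, 5772): 5772 = 148·39 + 0 → 39

39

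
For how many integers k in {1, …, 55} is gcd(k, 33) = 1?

33 = 3·11. Inclusion–exclusion on these primes:
55 − ⌊55/3⌋ − ⌊55/11⌋ + ⌊55/33⌋ = 33

33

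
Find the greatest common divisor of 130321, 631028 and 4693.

gcd(130321, 631028): 631028 = 4·130321 + 109744; 130321 = 1·109744 + 20577; 109744 = 5·20577 + 6859; 20577 = 3·6859 + 0 → 6859
gcd(6859, 4693): 6859 = 1·4693 + 2166; 4693 = 2·2166 + 361; 2166 = 6·361 + 0 → 361

361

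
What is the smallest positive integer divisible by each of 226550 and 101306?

11475437150

gcd first: 226550 = 2·101306 + 23938; 101306 = 4·23938 + 5554; 23938 = 4·5554 + 1722; 5554 = 3·1722 + 388; 1722 = 4·388 + 170; 388 = 2·170 + 48; 170 = 3·48 + 26; 48 = 1·26 + 22; 26 = 1·22 + 4; 22 = 5·4 + 2; 4 = 2·2 + 0 → gcd = 2
lcm = 226550·101306/gcd = 22950874300/2 = 11475437150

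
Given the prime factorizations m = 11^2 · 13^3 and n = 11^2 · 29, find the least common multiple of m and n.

7709273

max exponent per prime: 11^2 · 13^3 · 29 = 7709273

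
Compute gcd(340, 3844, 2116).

gcd(340, 3844): 3844 = 11·340 + 104; 340 = 3·104 + 28; 104 = 3·28 + 20; 28 = 1·20 + 8; 20 = 2·8 + 4; 8 = 2·4 + 0 → 4
gcd(4, 2116): 2116 = 529·4 + 0 → 4

4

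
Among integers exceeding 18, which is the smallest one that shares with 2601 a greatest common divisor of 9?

27

2601 = 9·289. Any t with gcd(t, 2601) = 9 is a multiple of 9, say 9s, with s coprime to 289.
Need s > 18/9, so s ≥ 3. First s ≥ 3 with gcd(s, 289) = 1 is s = 3. Thus t = 9·3 = 27.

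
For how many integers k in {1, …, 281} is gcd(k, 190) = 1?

Prime factors of 190: 2, 5, 19. Count integers ≤ 281 divisible by none of them.
By inclusion–exclusion: 281 − ⌊281/2⌋ − ⌊281/5⌋ − ⌊281/19⌋ + ⌊281/10⌋ + ⌊281/38⌋ + ⌊281/95⌋ − ⌊281/190⌋ = 107.

107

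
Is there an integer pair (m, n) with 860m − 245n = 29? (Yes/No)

No

gcd(860, 245): 860 = 3·245 + 125; 245 = 1·125 + 120; 125 = 1·120 + 5; 120 = 24·5 + 0 → 5
5 does not divide 29, so a solution does not exist.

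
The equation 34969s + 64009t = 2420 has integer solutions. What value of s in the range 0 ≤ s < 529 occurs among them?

44

Euclid: 64009 = 1·34969 + 29040; 34969 = 1·29040 + 5929; 29040 = 4·5929 + 5324; 5929 = 1·5324 + 605; 5324 = 8·605 + 484; 605 = 1·484 + 121; 484 = 4·121 + 0 → gcd = 121; 2420 = 121·20.
Back-substitution yields 34969·(108) + 64009·(-59) = 121, so one solution is s = 108·20 = 2160, t = -59·20 = -1180.
Solutions in s differ by 64009/121 = 529; the one in [0, 529) is 2160 mod 529 = 44.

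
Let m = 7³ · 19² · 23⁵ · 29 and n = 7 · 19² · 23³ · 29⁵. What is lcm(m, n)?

16346715023844273061

max exponent per prime: 7³ · 19² · 23⁵ · 29⁵ = 16346715023844273061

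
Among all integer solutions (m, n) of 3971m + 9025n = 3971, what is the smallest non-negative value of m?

gcd(3971, 9025) = 361 (Euclid: 9025 = 2·3971 + 1083; 3971 = 3·1083 + 722; 1083 = 1·722 + 361; 722 = 2·361 + 0), and 361 | 3971.
Extended Euclid: 3971·(-9) + 9025·(4) = 361. Scale by 11: m₀ = -99.
General solution m = m₀ + 25t; reducing mod 25 gives m = 1 (and n = 0).

1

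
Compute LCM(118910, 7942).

42926510

118910 = 2 · 5 · 11 · 23 · 47; 7942 = 2 · 11 · 19²
max exponents: 2 · 5 · 11 · 19² · 23 · 47 = 42926510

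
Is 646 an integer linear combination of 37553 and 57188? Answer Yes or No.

Yes

By Bézout, 37553m + 57188n = 646 has integer solutions iff gcd(37553, 57188) | 646.
Euclid: 57188 = 1·37553 + 19635; 37553 = 1·19635 + 17918; 19635 = 1·17918 + 1717; 17918 = 10·1717 + 748; 1717 = 2·748 + 221; 748 = 3·221 + 85; 221 = 2·85 + 51; 85 = 1·51 + 34; 51 = 1·34 + 17; 34 = 2·17 + 0. gcd = 17; 646 mod 17 = 0. Yes.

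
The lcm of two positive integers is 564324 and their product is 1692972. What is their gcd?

3

gcd·lcm = product, so gcd = 1692972/564324 = 3.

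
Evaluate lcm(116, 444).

gcd first: 444 = 3·116 + 96; 116 = 1·96 + 20; 96 = 4·20 + 16; 20 = 1·16 + 4; 16 = 4·4 + 0 → gcd = 4
lcm = 116·444/gcd = 51504/4 = 12876

12876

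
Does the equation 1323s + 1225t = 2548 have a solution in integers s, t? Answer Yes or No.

Yes

By Bézout, 1323s + 1225t = 2548 has integer solutions iff gcd(1323, 1225) | 2548.
Euclid: 1323 = 1·1225 + 98; 1225 = 12·98 + 49; 98 = 2·49 + 0. gcd = 49; 2548 mod 49 = 0. Yes.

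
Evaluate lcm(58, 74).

2146

gcd first: 74 = 1·58 + 16; 58 = 3·16 + 10; 16 = 1·10 + 6; 10 = 1·6 + 4; 6 = 1·4 + 2; 4 = 2·2 + 0 → gcd = 2
lcm = 58·74/gcd = 4292/2 = 2146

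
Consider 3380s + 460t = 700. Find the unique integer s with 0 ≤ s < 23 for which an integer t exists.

13

Euclid: 3380 = 7·460 + 160; 460 = 2·160 + 140; 160 = 1·140 + 20; 140 = 7·20 + 0 → gcd = 20; 700 = 20·35.
Back-substitution yields 3380·(3) + 460·(-22) = 20, so one solution is s = 3·35 = 105, t = -22·35 = -770.
Solutions in s differ by 460/20 = 23; the one in [0, 23) is 105 mod 23 = 13.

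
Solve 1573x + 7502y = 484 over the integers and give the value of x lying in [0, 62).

48

Euclid: 7502 = 4·1573 + 1210; 1573 = 1·1210 + 363; 1210 = 3·363 + 121; 363 = 3·121 + 0 → gcd = 121; 484 = 121·4.
Back-substitution yields 1573·(-19) + 7502·(4) = 121, so one solution is x = -19·4 = -76, y = 4·4 = 16.
Solutions in x differ by 7502/121 = 62; the one in [0, 62) is -76 mod 62 = 48.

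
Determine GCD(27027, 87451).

91

27027 = 3³ · 7 · 11 · 13
87451 = 7 · 13 · 31²
Common: 7 · 13 = 91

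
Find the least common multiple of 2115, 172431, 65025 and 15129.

2115 = 3² · 5 · 47; 172431 = 3² · 7² · 17 · 23; 65025 = 3² · 5² · 17²; 15129 = 3² · 41²
lcm takes max exponent of each prime: 3² · 5² · 7² · 17² · 23 · 41² · 47 = 5789883807225

5789883807225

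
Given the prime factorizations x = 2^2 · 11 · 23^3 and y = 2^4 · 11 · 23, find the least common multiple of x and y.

2141392

max exponent per prime: 2^4 · 11 · 23^3 = 2141392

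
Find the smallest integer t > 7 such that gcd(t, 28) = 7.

21

Multiples of 7 above 7: 7·2, 7·3, … . Need the cofactor coprime to 28/7 = 4.
Checking s = 2, 3, … the first with gcd(s, 4) = 1 is s = 3, giving 21.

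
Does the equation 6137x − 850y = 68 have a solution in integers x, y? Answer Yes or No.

Yes

gcd(6137, 850): 6137 = 7·850 + 187; 850 = 4·187 + 102; 187 = 1·102 + 85; 102 = 1·85 + 17; 85 = 5·17 + 0 → 17
17 divides 68, so a solution exists.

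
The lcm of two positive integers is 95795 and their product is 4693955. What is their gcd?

gcd·lcm = product, so gcd = 4693955/95795 = 49.

49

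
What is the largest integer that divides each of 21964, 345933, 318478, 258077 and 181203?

gcd(21964, 345933): 345933 = 15·21964 + 16473; 21964 = 1·16473 + 5491; 16473 = 3·5491 + 0 → 5491
gcd(5491, 318478): 318478 = 58·5491 + 0 → 5491
gcd(5491, 258077): 258077 = 47·5491 + 0 → 5491
gcd(5491, 181203): 181203 = 33·5491 + 0 → 5491

5491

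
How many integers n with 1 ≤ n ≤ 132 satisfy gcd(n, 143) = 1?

Prime factors of 143: 11, 13. Count integers ≤ 132 divisible by none of them.
By inclusion–exclusion: 132 − ⌊132/11⌋ − ⌊132/13⌋ + ⌊132/143⌋ = 110.

110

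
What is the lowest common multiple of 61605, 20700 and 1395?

878487300

61605 = 3² · 5 · 37²; 20700 = 2² · 3² · 5² · 23; 1395 = 3² · 5 · 31
lcm takes max exponent of each prime: 2² · 3² · 5² · 23 · 31 · 37² = 878487300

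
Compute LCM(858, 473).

36894

gcd first: 858 = 1·473 + 385; 473 = 1·385 + 88; 385 = 4·88 + 33; 88 = 2·33 + 22; 33 = 1·22 + 11; 22 = 2·11 + 0 → gcd = 11
lcm = 858·473/gcd = 405834/11 = 36894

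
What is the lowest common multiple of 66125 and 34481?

2280056125

gcd first: 66125 = 1·34481 + 31644; 34481 = 1·31644 + 2837; 31644 = 11·2837 + 437; 2837 = 6·437 + 215; 437 = 2·215 + 7; 215 = 30·7 + 5; 7 = 1·5 + 2; 5 = 2·2 + 1; 2 = 2·1 + 0 → gcd = 1
lcm = 66125·34481/gcd = 2280056125/1 = 2280056125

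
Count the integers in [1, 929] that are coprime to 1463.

Prime factors of 1463: 7, 11, 19. Count integers ≤ 929 divisible by none of them.
By inclusion–exclusion: 929 − ⌊929/7⌋ − ⌊929/11⌋ − ⌊929/19⌋ + ⌊929/77⌋ + ⌊929/133⌋ + ⌊929/209⌋ − ⌊929/1463⌋ = 687.

687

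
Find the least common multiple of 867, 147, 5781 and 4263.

2374077489

lcm(867, 147) = 867·147/gcd = 127449/3 = 42483
lcm(42483, 5781) = 42483·5781/gcd = 245594223/3 = 81864741
lcm(81864741, 4263) = 81864741·4263/gcd = 348989390883/147 = 2374077489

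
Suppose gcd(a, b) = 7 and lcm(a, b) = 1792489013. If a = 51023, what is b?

a·b = gcd·lcm = 7·1792489013 = 12547423091, so b = 12547423091/51023 = 245917.

245917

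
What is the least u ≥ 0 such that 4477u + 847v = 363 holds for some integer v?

Euclid: 4477 = 5·847 + 242; 847 = 3·242 + 121; 242 = 2·121 + 0 → gcd = 121; 363 = 121·3.
Back-substitution yields 4477·(-3) + 847·(16) = 121, so one solution is u = -3·3 = -9, v = 16·3 = 48.
Solutions in u differ by 847/121 = 7; the one in [0, 7) is -9 mod 7 = 5.

5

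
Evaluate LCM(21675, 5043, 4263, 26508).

lcm(21675, 5043) = 21675·5043/gcd = 109307025/3 = 36435675
lcm(36435675, 4263) = 36435675·4263/gcd = 155325282525/3 = 51775094175
lcm(51775094175, 26508) = 51775094175·26508/gcd = 1372454196390900/3 = 457484732130300

457484732130300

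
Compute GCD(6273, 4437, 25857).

153

gcd(6273, 4437): 6273 = 1·4437 + 1836; 4437 = 2·1836 + 765; 1836 = 2·765 + 306; 765 = 2·306 + 153; 306 = 2·153 + 0 → 153
gcd(153, 25857): 25857 = 169·153 + 0 → 153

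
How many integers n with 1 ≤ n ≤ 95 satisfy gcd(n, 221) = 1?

83

221 = 13·17. Inclusion–exclusion on these primes:
95 − ⌊95/13⌋ − ⌊95/17⌋ + ⌊95/221⌋ = 83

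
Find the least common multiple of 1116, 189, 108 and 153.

398412

1116 = 2² · 3² · 31; 189 = 3³ · 7; 108 = 2² · 3³; 153 = 3² · 17
lcm takes max exponent of each prime: 2² · 3³ · 7 · 17 · 31 = 398412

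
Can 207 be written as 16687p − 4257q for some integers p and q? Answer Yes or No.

No

By Bézout, 16687p − 4257q = 207 has integer solutions iff gcd(16687, 4257) | 207.
Euclid: 16687 = 3·4257 + 3916; 4257 = 1·3916 + 341; 3916 = 11·341 + 165; 341 = 2·165 + 11; 165 = 15·11 + 0. gcd = 11; 207 mod 11 = 9. No.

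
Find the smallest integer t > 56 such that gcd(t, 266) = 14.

Multiples of 14 above 56: 14·5, 14·6, … . Need the cofactor coprime to 266/14 = 19.
Checking s = 5, 6, … the first with gcd(s, 19) = 1 is s = 5, giving 70.

70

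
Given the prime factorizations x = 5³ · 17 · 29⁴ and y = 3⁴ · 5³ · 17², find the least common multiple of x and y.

2069592616125

max exponent per prime: 3⁴ · 5³ · 17² · 29⁴ = 2069592616125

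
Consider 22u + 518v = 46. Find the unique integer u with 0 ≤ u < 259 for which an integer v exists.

gcd(22, 518) = 2 (Euclid: 518 = 23·22 + 12; 22 = 1·12 + 10; 12 = 1·10 + 2; 10 = 5·2 + 0), and 2 | 46.
Extended Euclid: 22·(-47) + 518·(2) = 2. Scale by 23: u₀ = -1081.
General solution u = u₀ + 259t; reducing mod 259 gives u = 214 (and v = -9).

214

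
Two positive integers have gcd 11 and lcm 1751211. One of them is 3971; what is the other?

4851

a·b = gcd·lcm = 11·1751211 = 19263321, so b = 19263321/3971 = 4851.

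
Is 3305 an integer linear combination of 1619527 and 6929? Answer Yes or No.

No

gcd(1619527, 6929): 1619527 = 233·6929 + 5070; 6929 = 1·5070 + 1859; 5070 = 2·1859 + 1352; 1859 = 1·1352 + 507; 1352 = 2·507 + 338; 507 = 1·338 + 169; 338 = 2·169 + 0 → 169
169 does not divide 3305, so a solution does not exist.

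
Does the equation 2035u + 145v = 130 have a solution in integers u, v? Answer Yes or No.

gcd(2035, 145): 2035 = 14·145 + 5; 145 = 29·5 + 0 → 5
5 divides 130, so a solution exists.

Yes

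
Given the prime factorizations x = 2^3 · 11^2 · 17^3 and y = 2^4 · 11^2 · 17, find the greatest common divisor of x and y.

min exponent per shared prime: 2^3 · 11^2 · 17 = 16456

16456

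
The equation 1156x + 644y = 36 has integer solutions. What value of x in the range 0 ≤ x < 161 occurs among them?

Reduce mod 644: 1156x ≡ 36 (mod 644). With g = gcd(1156, 644) = 4 dividing 36, divide through: 289x ≡ 9 (mod 161).
Since gcd(289, 161) = 1, x ≡ 9·(289)⁻¹ ≡ 29 (mod 161). Smallest non-negative: 29.

29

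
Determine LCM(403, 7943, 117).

403 = 13 · 31; 7943 = 13² · 47; 117 = 3² · 13
lcm takes max exponent of each prime: 3² · 13² · 31 · 47 = 2216097

2216097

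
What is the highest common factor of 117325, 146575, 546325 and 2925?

gcd(117325, 146575): 146575 = 1·117325 + 29250; 117325 = 4·29250 + 325; 29250 = 90·325 + 0 → 325
gcd(325, 546325): 546325 = 1681·325 + 0 → 325
gcd(325, 2925): 2925 = 9·325 + 0 → 325

325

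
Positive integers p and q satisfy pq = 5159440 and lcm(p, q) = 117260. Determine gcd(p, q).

From gcd × lcm = pq: gcd = 5159440 / 117260 = 44.

44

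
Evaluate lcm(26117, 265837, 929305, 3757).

649021683895585

26117 = 7² · 13 · 41; 265837 = 11² · 13³; 929305 = 5 · 13 · 17 · 29²; 3757 = 13 · 17²
lcm takes max exponent of each prime: 5 · 7² · 11² · 13³ · 17² · 29² · 41 = 649021683895585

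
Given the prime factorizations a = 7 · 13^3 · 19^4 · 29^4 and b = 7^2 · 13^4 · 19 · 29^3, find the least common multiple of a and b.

128995893388560289

max exponent per prime: 7^2 · 13^4 · 19^4 · 29^4 = 128995893388560289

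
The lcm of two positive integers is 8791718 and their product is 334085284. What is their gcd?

gcd·lcm = product, so gcd = 334085284/8791718 = 38.

38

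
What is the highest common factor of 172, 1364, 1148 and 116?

172 = 2² · 43; 1364 = 2² · 11 · 31; 1148 = 2² · 7 · 41; 116 = 2² · 29
gcd takes min exponent of each prime: 2² = 4

4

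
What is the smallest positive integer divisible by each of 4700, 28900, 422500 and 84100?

4700 = 2² · 5² · 47; 28900 = 2² · 5² · 17²; 422500 = 2² · 5⁴ · 13²; 84100 = 2² · 5² · 29²
lcm takes max exponent of each prime: 2² · 5⁴ · 13² · 17² · 29² · 47 = 4826345517500

4826345517500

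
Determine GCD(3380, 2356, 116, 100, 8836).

gcd(3380, 2356): 3380 = 1·2356 + 1024; 2356 = 2·1024 + 308; 1024 = 3·308 + 100; 308 = 3·100 + 8; 100 = 12·8 + 4; 8 = 2·4 + 0 → 4
gcd(4, 116): 116 = 29·4 + 0 → 4
gcd(4, 100): 100 = 25·4 + 0 → 4
gcd(4, 8836): 8836 = 2209·4 + 0 → 4

4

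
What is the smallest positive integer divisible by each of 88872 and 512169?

88872 = 2³ · 3 · 7 · 23²; 512169 = 3 · 7 · 29³
max exponents: 2³ · 3 · 7 · 23² · 29³ = 2167499208

2167499208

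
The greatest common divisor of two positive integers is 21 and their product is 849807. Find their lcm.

gcd·lcm = product, so lcm = 849807/21 = 40467.

40467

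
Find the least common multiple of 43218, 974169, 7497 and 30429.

111984623226

lcm(43218, 974169) = 43218·974169/gcd = 42101635842/441 = 95468562
lcm(95468562, 7497) = 95468562·7497/gcd = 715727809314/441 = 1622965554
lcm(1622965554, 30429) = 1622965554·30429/gcd = 49385218842666/441 = 111984623226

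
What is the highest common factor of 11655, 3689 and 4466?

7

11655 = 3² · 5 · 7 · 37; 3689 = 7 · 17 · 31; 4466 = 2 · 7 · 11 · 29
gcd takes min exponent of each prime: 7 = 7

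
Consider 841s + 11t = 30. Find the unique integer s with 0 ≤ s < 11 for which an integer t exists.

6

gcd(841, 11) = 1 (Euclid: 841 = 76·11 + 5; 11 = 2·5 + 1; 5 = 5·1 + 0), and 1 | 30.
Extended Euclid: 841·(-2) + 11·(153) = 1. Scale by 30: s₀ = -60.
General solution s = s₀ + 11k; reducing mod 11 gives s = 6 (and t = -456).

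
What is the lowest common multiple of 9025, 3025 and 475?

1092025

9025 = 5² · 19²; 3025 = 5² · 11²; 475 = 5² · 19
lcm takes max exponent of each prime: 5² · 11² · 19² = 1092025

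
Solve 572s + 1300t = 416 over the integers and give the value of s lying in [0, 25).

3

Euclid: 1300 = 2·572 + 156; 572 = 3·156 + 104; 156 = 1·104 + 52; 104 = 2·52 + 0 → gcd = 52; 416 = 52·8.
Back-substitution yields 572·(-9) + 1300·(4) = 52, so one solution is s = -9·8 = -72, t = 4·8 = 32.
Solutions in s differ by 1300/52 = 25; the one in [0, 25) is -72 mod 25 = 3.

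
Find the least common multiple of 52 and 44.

572

gcd first: 52 = 1·44 + 8; 44 = 5·8 + 4; 8 = 2·4 + 0 → gcd = 4
lcm = 52·44/gcd = 2288/4 = 572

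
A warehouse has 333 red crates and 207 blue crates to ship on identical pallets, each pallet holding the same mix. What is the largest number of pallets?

9

333 = 3² · 37
207 = 3² · 23
Common: 3² = 9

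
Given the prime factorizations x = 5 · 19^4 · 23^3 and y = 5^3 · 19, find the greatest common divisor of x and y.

95

min exponent per shared prime: 5 · 19 = 95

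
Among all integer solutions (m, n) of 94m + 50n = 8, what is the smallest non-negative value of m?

7

Reduce mod 50: 94m ≡ 8 (mod 50). With g = gcd(94, 50) = 2 dividing 8, divide through: 47m ≡ 4 (mod 25).
Since gcd(47, 25) = 1, m ≡ 4·(47)⁻¹ ≡ 7 (mod 25). Smallest non-negative: 7.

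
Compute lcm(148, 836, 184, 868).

lcm(148, 836) = 148·836/gcd = 123728/4 = 30932
lcm(30932, 184) = 30932·184/gcd = 5691488/4 = 1422872
lcm(1422872, 868) = 1422872·868/gcd = 1235052896/4 = 308763224

308763224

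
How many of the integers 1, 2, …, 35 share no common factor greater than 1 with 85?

Prime factors of 85: 5, 17. Count integers ≤ 35 divisible by none of them.
By inclusion–exclusion: 35 − ⌊35/5⌋ − ⌊35/17⌋ + ⌊35/85⌋ = 26.

26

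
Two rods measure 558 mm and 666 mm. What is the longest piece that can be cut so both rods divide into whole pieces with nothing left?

18

Euclid: 666 = 1·558 + 108; 558 = 5·108 + 18; 108 = 6·18 + 0. Last nonzero remainder: 18.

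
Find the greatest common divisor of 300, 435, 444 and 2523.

gcd(300, 435): 435 = 1·300 + 135; 300 = 2·135 + 30; 135 = 4·30 + 15; 30 = 2·15 + 0 → 15
gcd(15, 444): 444 = 29·15 + 9; 15 = 1·9 + 6; 9 = 1·6 + 3; 6 = 2·3 + 0 → 3
gcd(3, 2523): 2523 = 841·3 + 0 → 3

3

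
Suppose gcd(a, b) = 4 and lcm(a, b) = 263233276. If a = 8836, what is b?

119164

Using ab = gcd(a,b)·lcm(a,b) = 4·263233276 = 1052933104, we get b = 1052933104/8836 = 119164.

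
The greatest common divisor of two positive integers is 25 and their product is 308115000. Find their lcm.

12324600

gcd·lcm = product, so lcm = 308115000/25 = 12324600.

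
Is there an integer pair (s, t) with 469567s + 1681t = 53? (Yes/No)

By Bézout, 469567s + 1681t = 53 has integer solutions iff gcd(469567, 1681) | 53.
Euclid: 469567 = 279·1681 + 568; 1681 = 2·568 + 545; 568 = 1·545 + 23; 545 = 23·23 + 16; 23 = 1·16 + 7; 16 = 2·7 + 2; 7 = 3·2 + 1; 2 = 2·1 + 0. gcd = 1; 53 mod 1 = 0. Yes.

Yes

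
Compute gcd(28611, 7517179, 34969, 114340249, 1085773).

289

gcd(28611, 7517179): 7517179 = 262·28611 + 21097; 28611 = 1·21097 + 7514; 21097 = 2·7514 + 6069; 7514 = 1·6069 + 1445; 6069 = 4·1445 + 289; 1445 = 5·289 + 0 → 289
gcd(289, 34969): 34969 = 121·289 + 0 → 289
gcd(289, 114340249): 114340249 = 395641·289 + 0 → 289
gcd(289, 1085773): 1085773 = 3757·289 + 0 → 289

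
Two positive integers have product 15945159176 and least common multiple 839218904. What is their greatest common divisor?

From gcd × lcm = ab: gcd = 15945159176 / 839218904 = 19.

19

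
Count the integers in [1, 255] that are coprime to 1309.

1309 = 7·11·17. Inclusion–exclusion on these primes:
255 − ⌊255/7⌋ − ⌊255/11⌋ − ⌊255/17⌋ + ⌊255/77⌋ + ⌊255/119⌋ + ⌊255/187⌋ − ⌊255/1309⌋ = 187

187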